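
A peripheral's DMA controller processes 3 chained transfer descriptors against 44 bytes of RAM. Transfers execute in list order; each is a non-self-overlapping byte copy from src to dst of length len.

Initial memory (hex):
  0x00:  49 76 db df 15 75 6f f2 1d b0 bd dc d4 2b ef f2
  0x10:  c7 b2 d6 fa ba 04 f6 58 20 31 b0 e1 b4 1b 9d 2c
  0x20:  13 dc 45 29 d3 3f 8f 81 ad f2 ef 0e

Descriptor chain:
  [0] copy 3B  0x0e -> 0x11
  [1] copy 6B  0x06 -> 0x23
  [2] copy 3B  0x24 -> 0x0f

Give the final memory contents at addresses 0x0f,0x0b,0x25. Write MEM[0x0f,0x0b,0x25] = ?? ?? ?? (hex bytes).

MEM[0x0f,0x0b,0x25] = f2 dc 1d

[0] 0x0e->0x11 len=3 : ef f2 c7
[1] 0x06->0x23 len=6 : 6f f2 1d b0 bd dc
[2] 0x24->0x0f len=3 : f2 1d b0
query mem[0x0f]=0xf2, mem[0x0b]=0xdc, mem[0x25]=0x1d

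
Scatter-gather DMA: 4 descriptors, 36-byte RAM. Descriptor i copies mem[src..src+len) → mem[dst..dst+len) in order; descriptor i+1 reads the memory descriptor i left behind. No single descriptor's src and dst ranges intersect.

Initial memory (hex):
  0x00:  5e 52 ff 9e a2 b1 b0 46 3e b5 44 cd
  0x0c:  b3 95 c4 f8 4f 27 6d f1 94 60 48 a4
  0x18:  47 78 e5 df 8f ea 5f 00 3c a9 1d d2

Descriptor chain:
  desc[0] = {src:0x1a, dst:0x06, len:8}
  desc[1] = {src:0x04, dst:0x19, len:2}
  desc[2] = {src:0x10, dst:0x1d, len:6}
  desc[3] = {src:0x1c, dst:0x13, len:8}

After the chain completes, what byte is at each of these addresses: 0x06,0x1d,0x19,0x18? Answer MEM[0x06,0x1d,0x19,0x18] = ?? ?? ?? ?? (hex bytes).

D0: mem[0x06..0x0d] <- [e5 df 8f ea 5f 00 3c a9]
D1: mem[0x19..0x1a] <- [a2 b1]
D2: mem[0x1d..0x22] <- [4f 27 6d f1 94 60]
D3: mem[0x13..0x1a] <- [8f 4f 27 6d f1 94 60 d2]
query mem[0x06]=0xe5, mem[0x1d]=0x4f, mem[0x19]=0x60, mem[0x18]=0x94

MEM[0x06,0x1d,0x19,0x18] = e5 4f 60 94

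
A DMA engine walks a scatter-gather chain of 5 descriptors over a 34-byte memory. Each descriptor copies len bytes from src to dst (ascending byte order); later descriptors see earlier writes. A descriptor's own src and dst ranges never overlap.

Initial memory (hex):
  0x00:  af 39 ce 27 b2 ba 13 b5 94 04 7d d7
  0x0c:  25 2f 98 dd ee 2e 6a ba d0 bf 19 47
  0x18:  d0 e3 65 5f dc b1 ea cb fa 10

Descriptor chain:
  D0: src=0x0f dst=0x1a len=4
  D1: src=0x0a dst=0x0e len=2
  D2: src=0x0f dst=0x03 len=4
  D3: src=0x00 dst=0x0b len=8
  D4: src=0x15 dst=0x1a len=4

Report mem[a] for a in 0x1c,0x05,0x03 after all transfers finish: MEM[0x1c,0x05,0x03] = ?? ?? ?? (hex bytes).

MEM[0x1c,0x05,0x03] = 47 2e d7

#0 dst[0x1a+4] := {0xdd,0xee,0x2e,0x6a}
#1 dst[0x0e+2] := {0x7d,0xd7}
#2 dst[0x03+4] := {0xd7,0xee,0x2e,0x6a}
#3 dst[0x0b+8] := {0xaf,0x39,0xce,0xd7,0xee,0x2e,0x6a,0xb5}
#4 dst[0x1a+4] := {0xbf,0x19,0x47,0xd0}
query mem[0x1c]=0x47, mem[0x05]=0x2e, mem[0x03]=0xd7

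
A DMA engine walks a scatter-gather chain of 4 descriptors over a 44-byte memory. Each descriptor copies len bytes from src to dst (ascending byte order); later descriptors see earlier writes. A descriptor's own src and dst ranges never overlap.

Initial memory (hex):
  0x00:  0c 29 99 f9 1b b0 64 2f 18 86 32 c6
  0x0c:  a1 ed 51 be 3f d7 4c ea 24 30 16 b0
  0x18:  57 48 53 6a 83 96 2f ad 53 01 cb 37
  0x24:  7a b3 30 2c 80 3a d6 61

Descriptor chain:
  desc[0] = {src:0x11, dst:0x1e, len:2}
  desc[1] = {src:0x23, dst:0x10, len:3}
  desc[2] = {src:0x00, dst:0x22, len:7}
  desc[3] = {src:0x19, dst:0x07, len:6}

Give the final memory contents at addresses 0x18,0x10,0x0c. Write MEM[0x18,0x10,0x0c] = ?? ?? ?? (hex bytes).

  after D0: wrote 2B at 0x1e = d74c
  after D1: wrote 3B at 0x10 = 377ab3
  after D2: wrote 7B at 0x22 = 0c2999f91bb064
  after D3: wrote 6B at 0x07 = 48536a8396d7
query mem[0x18]=0x57, mem[0x10]=0x37, mem[0x0c]=0xd7

MEM[0x18,0x10,0x0c] = 57 37 d7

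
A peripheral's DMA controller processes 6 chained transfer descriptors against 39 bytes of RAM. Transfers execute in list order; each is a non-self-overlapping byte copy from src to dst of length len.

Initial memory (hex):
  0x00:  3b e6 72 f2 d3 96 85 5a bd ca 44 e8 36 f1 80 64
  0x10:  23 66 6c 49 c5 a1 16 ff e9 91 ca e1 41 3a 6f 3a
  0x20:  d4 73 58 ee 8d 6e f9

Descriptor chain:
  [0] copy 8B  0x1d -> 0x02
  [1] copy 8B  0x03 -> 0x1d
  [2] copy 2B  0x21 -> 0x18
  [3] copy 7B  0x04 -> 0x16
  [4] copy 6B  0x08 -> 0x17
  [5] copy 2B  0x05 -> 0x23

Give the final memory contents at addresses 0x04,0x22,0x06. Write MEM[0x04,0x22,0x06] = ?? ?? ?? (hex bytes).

  after D0: wrote 8B at 0x02 = 3a6f3ad47358ee8d
  after D1: wrote 8B at 0x1d = 6f3ad47358ee8d44
  after D2: wrote 2B at 0x18 = 58ee
  after D3: wrote 7B at 0x16 = 3ad47358ee8d44
  after D4: wrote 6B at 0x17 = ee8d44e836f1
  after D5: wrote 2B at 0x23 = d473
query mem[0x04]=0x3a, mem[0x22]=0xee, mem[0x06]=0x73

MEM[0x04,0x22,0x06] = 3a ee 73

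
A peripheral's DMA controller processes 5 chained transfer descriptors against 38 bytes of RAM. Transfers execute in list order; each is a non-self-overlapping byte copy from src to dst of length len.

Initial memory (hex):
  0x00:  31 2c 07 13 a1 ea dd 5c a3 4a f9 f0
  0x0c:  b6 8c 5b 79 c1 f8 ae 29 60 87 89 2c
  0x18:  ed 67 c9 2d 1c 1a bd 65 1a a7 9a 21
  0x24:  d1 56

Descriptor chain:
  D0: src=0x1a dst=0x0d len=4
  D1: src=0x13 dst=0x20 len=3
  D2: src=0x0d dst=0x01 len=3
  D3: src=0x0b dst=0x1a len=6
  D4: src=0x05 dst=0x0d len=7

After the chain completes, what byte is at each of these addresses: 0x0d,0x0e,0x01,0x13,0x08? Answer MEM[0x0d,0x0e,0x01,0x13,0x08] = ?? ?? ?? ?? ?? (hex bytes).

#0 dst[0x0d+4] := {0xc9,0x2d,0x1c,0x1a}
#1 dst[0x20+3] := {0x29,0x60,0x87}
#2 dst[0x01+3] := {0xc9,0x2d,0x1c}
#3 dst[0x1a+6] := {0xf0,0xb6,0xc9,0x2d,0x1c,0x1a}
#4 dst[0x0d+7] := {0xea,0xdd,0x5c,0xa3,0x4a,0xf9,0xf0}
query mem[0x0d]=0xea, mem[0x0e]=0xdd, mem[0x01]=0xc9, mem[0x13]=0xf0, mem[0x08]=0xa3

MEM[0x0d,0x0e,0x01,0x13,0x08] = ea dd c9 f0 a3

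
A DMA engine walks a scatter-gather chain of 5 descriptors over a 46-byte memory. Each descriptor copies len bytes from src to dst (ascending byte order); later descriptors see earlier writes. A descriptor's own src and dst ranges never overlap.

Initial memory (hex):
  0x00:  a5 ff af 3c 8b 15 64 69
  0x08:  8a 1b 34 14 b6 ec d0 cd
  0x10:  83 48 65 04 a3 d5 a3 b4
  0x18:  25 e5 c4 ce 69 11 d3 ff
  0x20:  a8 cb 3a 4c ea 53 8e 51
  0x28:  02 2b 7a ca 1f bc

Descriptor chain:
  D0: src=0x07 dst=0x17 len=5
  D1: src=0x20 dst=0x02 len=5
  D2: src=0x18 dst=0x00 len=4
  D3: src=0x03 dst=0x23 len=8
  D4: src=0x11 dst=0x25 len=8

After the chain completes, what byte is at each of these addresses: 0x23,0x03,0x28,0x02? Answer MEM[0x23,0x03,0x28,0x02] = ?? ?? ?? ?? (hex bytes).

MEM[0x23,0x03,0x28,0x02] = 14 14 a3 34

[0] 0x07->0x17 len=5 : 69 8a 1b 34 14
[1] 0x20->0x02 len=5 : a8 cb 3a 4c ea
[2] 0x18->0x00 len=4 : 8a 1b 34 14
[3] 0x03->0x23 len=8 : 14 3a 4c ea 69 8a 1b 34
[4] 0x11->0x25 len=8 : 48 65 04 a3 d5 a3 69 8a
query mem[0x23]=0x14, mem[0x03]=0x14, mem[0x28]=0xa3, mem[0x02]=0x34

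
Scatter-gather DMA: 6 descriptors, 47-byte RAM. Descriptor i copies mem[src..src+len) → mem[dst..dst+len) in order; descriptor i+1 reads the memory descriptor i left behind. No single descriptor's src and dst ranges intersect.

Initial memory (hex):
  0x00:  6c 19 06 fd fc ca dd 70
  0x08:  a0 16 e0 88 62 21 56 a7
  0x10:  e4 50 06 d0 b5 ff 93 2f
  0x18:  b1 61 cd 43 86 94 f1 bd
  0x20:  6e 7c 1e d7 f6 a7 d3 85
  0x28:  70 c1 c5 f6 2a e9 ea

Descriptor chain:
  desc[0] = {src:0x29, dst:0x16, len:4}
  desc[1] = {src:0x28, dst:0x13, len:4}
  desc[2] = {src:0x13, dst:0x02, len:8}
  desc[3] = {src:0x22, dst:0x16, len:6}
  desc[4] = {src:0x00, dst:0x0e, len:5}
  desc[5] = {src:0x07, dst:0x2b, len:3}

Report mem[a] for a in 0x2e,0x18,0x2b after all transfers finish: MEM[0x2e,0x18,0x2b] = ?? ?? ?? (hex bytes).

MEM[0x2e,0x18,0x2b] = ea f6 f6

  after D0: wrote 4B at 0x16 = c1c5f62a
  after D1: wrote 4B at 0x13 = 70c1c5f6
  after D2: wrote 8B at 0x02 = 70c1c5f6c5f62acd
  after D3: wrote 6B at 0x16 = 1ed7f6a7d385
  after D4: wrote 5B at 0x0e = 6c1970c1c5
  after D5: wrote 3B at 0x2b = f62acd
query mem[0x2e]=0xea, mem[0x18]=0xf6, mem[0x2b]=0xf6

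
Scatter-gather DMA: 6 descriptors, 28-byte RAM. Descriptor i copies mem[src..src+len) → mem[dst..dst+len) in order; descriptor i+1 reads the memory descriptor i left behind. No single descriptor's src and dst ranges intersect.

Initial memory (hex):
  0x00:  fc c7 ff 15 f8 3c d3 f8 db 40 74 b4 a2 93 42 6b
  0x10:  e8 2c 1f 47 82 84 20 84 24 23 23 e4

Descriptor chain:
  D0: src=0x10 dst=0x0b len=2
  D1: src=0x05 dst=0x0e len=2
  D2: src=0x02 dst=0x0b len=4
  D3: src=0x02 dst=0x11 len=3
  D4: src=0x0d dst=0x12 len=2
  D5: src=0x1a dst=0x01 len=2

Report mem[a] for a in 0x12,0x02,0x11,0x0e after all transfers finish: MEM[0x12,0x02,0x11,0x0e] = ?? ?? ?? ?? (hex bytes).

#0 dst[0x0b+2] := {0xe8,0x2c}
#1 dst[0x0e+2] := {0x3c,0xd3}
#2 dst[0x0b+4] := {0xff,0x15,0xf8,0x3c}
#3 dst[0x11+3] := {0xff,0x15,0xf8}
#4 dst[0x12+2] := {0xf8,0x3c}
#5 dst[0x01+2] := {0x23,0xe4}
query mem[0x12]=0xf8, mem[0x02]=0xe4, mem[0x11]=0xff, mem[0x0e]=0x3c

MEM[0x12,0x02,0x11,0x0e] = f8 e4 ff 3c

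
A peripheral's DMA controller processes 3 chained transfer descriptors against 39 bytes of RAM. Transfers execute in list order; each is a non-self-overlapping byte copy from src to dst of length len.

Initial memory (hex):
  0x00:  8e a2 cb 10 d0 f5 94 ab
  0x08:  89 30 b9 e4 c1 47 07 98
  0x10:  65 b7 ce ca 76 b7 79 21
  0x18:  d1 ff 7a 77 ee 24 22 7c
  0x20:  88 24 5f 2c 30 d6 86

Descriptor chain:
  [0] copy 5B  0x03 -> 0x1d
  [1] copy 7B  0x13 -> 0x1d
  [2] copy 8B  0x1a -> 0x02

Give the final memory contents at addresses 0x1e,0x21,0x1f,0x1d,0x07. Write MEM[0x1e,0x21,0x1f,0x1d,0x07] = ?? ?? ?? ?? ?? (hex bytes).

MEM[0x1e,0x21,0x1f,0x1d,0x07] = 76 21 b7 ca b7

  after D0: wrote 5B at 0x1d = 10d0f594ab
  after D1: wrote 7B at 0x1d = ca76b77921d1ff
  after D2: wrote 8B at 0x02 = 7a77eeca76b77921
query mem[0x1e]=0x76, mem[0x21]=0x21, mem[0x1f]=0xb7, mem[0x1d]=0xca, mem[0x07]=0xb7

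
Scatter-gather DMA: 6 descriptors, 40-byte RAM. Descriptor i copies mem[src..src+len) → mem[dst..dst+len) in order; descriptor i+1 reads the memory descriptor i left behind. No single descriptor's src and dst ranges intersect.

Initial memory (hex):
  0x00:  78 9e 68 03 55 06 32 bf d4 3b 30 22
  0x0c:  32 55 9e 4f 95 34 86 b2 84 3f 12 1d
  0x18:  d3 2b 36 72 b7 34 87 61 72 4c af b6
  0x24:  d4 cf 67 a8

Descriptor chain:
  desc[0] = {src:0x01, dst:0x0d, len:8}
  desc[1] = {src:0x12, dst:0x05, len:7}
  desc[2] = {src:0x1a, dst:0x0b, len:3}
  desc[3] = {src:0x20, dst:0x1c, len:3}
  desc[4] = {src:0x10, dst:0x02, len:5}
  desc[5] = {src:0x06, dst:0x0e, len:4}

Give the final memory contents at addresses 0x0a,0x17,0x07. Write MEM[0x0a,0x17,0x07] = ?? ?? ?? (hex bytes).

  after D0: wrote 8B at 0x0d = 9e6803550632bfd4
  after D1: wrote 7B at 0x05 = 32bfd43f121dd3
  after D2: wrote 3B at 0x0b = 3672b7
  after D3: wrote 3B at 0x1c = 724caf
  after D4: wrote 5B at 0x02 = 550632bfd4
  after D5: wrote 4B at 0x0e = d4d43f12
query mem[0x0a]=0x1d, mem[0x17]=0x1d, mem[0x07]=0xd4

MEM[0x0a,0x17,0x07] = 1d 1d d4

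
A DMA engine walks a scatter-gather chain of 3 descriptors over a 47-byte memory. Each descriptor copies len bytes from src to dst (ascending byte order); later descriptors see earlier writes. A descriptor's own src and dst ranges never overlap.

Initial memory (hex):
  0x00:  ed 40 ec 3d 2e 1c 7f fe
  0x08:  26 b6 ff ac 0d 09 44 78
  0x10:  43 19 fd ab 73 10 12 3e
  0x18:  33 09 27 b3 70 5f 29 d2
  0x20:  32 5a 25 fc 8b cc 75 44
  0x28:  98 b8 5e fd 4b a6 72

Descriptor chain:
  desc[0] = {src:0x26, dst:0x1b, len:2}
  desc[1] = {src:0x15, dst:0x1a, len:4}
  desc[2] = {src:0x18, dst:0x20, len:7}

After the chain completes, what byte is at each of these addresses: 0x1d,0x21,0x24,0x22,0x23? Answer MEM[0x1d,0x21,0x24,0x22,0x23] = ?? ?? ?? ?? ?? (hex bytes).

[0] 0x26->0x1b len=2 : 75 44
[1] 0x15->0x1a len=4 : 10 12 3e 33
[2] 0x18->0x20 len=7 : 33 09 10 12 3e 33 29
query mem[0x1d]=0x33, mem[0x21]=0x09, mem[0x24]=0x3e, mem[0x22]=0x10, mem[0x23]=0x12

MEM[0x1d,0x21,0x24,0x22,0x23] = 33 09 3e 10 12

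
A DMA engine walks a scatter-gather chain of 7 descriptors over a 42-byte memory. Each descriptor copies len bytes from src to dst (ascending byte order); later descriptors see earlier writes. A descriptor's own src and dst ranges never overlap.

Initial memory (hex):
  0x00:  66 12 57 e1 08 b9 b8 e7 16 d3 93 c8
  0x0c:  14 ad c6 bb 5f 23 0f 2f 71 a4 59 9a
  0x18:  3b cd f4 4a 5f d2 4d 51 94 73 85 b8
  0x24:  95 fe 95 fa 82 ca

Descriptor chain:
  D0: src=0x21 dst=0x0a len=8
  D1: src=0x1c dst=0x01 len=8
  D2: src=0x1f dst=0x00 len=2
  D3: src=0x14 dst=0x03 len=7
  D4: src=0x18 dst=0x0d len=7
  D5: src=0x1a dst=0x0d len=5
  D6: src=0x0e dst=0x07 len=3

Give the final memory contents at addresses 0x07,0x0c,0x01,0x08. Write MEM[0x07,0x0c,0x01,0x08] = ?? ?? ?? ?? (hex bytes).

MEM[0x07,0x0c,0x01,0x08] = 4a b8 94 5f

D0: mem[0x0a..0x11] <- [73 85 b8 95 fe 95 fa 82]
D1: mem[0x01..0x08] <- [5f d2 4d 51 94 73 85 b8]
D2: mem[0x00..0x01] <- [51 94]
D3: mem[0x03..0x09] <- [71 a4 59 9a 3b cd f4]
D4: mem[0x0d..0x13] <- [3b cd f4 4a 5f d2 4d]
D5: mem[0x0d..0x11] <- [f4 4a 5f d2 4d]
D6: mem[0x07..0x09] <- [4a 5f d2]
query mem[0x07]=0x4a, mem[0x0c]=0xb8, mem[0x01]=0x94, mem[0x08]=0x5f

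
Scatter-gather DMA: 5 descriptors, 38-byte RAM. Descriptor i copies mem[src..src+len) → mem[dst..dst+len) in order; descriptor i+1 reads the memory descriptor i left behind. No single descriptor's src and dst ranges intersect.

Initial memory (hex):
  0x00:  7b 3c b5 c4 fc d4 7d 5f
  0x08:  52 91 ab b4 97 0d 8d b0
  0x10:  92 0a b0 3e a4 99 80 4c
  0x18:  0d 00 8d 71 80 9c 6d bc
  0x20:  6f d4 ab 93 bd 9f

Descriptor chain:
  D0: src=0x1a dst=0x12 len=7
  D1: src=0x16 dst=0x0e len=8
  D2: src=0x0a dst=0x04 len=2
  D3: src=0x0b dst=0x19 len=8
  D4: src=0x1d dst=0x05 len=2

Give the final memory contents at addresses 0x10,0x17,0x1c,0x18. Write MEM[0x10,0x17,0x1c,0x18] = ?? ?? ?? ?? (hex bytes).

MEM[0x10,0x17,0x1c,0x18] = 6f bc 6d 6f

  after D0: wrote 7B at 0x12 = 8d71809c6dbc6f
  after D1: wrote 8B at 0x0e = 6dbc6f008d71809c
  after D2: wrote 2B at 0x04 = abb4
  after D3: wrote 8B at 0x19 = b4970d6dbc6f008d
  after D4: wrote 2B at 0x05 = bc6f
query mem[0x10]=0x6f, mem[0x17]=0xbc, mem[0x1c]=0x6d, mem[0x18]=0x6f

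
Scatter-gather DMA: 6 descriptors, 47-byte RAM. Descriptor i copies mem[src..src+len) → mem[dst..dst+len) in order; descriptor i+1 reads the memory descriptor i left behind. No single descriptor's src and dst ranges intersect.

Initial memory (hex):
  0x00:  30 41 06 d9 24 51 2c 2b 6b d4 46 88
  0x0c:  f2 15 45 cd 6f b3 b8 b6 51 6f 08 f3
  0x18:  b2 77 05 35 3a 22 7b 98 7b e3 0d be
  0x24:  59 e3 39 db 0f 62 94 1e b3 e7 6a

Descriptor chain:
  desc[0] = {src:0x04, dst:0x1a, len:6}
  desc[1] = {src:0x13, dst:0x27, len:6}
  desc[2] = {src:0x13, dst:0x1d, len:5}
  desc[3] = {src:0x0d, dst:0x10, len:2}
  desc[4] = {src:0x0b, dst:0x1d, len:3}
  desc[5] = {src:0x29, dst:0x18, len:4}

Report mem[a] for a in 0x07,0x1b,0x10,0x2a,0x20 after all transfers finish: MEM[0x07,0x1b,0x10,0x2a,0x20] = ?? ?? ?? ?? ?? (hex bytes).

D0: mem[0x1a..0x1f] <- [24 51 2c 2b 6b d4]
D1: mem[0x27..0x2c] <- [b6 51 6f 08 f3 b2]
D2: mem[0x1d..0x21] <- [b6 51 6f 08 f3]
D3: mem[0x10..0x11] <- [15 45]
D4: mem[0x1d..0x1f] <- [88 f2 15]
D5: mem[0x18..0x1b] <- [6f 08 f3 b2]
query mem[0x07]=0x2b, mem[0x1b]=0xb2, mem[0x10]=0x15, mem[0x2a]=0x08, mem[0x20]=0x08

MEM[0x07,0x1b,0x10,0x2a,0x20] = 2b b2 15 08 08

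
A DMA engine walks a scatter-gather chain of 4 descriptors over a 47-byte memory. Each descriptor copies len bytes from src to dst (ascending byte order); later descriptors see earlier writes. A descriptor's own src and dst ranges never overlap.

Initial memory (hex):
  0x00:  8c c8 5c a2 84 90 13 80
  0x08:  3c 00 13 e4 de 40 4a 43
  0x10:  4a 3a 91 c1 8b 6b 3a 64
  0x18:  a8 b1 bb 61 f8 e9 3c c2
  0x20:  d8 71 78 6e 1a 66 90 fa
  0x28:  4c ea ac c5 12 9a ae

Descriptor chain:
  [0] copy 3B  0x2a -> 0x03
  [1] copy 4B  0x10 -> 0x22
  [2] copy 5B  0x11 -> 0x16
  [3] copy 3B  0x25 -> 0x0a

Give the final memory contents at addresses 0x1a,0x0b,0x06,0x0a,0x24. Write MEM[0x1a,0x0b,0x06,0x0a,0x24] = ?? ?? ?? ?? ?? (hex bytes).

  after D0: wrote 3B at 0x03 = acc512
  after D1: wrote 4B at 0x22 = 4a3a91c1
  after D2: wrote 5B at 0x16 = 3a91c18b6b
  after D3: wrote 3B at 0x0a = c190fa
query mem[0x1a]=0x6b, mem[0x0b]=0x90, mem[0x06]=0x13, mem[0x0a]=0xc1, mem[0x24]=0x91

MEM[0x1a,0x0b,0x06,0x0a,0x24] = 6b 90 13 c1 91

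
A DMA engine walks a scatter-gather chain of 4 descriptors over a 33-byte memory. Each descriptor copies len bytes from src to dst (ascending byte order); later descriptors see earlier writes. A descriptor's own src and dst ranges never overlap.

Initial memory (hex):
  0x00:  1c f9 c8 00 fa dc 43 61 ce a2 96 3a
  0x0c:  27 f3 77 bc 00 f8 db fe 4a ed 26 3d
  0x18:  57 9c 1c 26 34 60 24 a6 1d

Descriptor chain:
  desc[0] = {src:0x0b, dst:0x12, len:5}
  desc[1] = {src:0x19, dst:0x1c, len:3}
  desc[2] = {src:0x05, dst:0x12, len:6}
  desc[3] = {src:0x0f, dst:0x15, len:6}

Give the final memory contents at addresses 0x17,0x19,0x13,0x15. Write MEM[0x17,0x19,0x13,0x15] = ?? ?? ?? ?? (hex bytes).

#0 dst[0x12+5] := {0x3a,0x27,0xf3,0x77,0xbc}
#1 dst[0x1c+3] := {0x9c,0x1c,0x26}
#2 dst[0x12+6] := {0xdc,0x43,0x61,0xce,0xa2,0x96}
#3 dst[0x15+6] := {0xbc,0x00,0xf8,0xdc,0x43,0x61}
query mem[0x17]=0xf8, mem[0x19]=0x43, mem[0x13]=0x43, mem[0x15]=0xbc

MEM[0x17,0x19,0x13,0x15] = f8 43 43 bc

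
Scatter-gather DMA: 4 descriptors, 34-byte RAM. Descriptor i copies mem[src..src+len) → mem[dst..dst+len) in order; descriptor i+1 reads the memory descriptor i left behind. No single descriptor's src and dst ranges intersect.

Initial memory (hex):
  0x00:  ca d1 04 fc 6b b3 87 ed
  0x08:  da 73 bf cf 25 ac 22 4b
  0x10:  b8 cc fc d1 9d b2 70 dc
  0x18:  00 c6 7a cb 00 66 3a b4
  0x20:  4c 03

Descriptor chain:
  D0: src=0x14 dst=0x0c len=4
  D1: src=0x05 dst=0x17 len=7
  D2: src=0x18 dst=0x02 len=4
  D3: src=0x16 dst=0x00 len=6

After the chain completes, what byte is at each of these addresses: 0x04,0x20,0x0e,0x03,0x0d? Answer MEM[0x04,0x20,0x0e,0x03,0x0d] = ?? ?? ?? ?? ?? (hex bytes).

D0: mem[0x0c..0x0f] <- [9d b2 70 dc]
D1: mem[0x17..0x1d] <- [b3 87 ed da 73 bf cf]
D2: mem[0x02..0x05] <- [87 ed da 73]
D3: mem[0x00..0x05] <- [70 b3 87 ed da 73]
query mem[0x04]=0xda, mem[0x20]=0x4c, mem[0x0e]=0x70, mem[0x03]=0xed, mem[0x0d]=0xb2

MEM[0x04,0x20,0x0e,0x03,0x0d] = da 4c 70 ed b2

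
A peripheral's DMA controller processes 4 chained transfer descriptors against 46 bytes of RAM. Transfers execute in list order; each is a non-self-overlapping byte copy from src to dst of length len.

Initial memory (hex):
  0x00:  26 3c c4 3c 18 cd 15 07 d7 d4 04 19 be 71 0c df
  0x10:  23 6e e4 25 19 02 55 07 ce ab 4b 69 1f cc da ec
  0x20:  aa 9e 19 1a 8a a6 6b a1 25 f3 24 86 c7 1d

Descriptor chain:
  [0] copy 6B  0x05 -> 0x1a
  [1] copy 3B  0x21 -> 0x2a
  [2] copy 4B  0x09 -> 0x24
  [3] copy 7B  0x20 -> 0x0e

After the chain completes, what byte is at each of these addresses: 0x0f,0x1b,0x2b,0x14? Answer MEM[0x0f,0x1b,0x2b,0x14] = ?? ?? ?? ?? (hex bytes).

  after D0: wrote 6B at 0x1a = cd1507d7d404
  after D1: wrote 3B at 0x2a = 9e191a
  after D2: wrote 4B at 0x24 = d40419be
  after D3: wrote 7B at 0x0e = aa9e191ad40419
query mem[0x0f]=0x9e, mem[0x1b]=0x15, mem[0x2b]=0x19, mem[0x14]=0x19

MEM[0x0f,0x1b,0x2b,0x14] = 9e 15 19 19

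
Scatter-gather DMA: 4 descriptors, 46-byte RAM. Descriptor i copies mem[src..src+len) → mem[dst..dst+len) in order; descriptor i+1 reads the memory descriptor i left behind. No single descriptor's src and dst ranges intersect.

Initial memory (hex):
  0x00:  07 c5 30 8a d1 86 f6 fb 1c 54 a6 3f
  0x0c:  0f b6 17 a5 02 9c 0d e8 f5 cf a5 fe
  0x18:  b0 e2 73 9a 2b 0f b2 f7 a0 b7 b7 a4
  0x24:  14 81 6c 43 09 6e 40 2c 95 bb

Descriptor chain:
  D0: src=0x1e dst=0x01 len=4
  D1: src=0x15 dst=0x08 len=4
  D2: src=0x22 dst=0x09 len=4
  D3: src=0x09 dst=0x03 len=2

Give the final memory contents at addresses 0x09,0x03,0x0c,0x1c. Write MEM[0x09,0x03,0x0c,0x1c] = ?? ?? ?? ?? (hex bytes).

  after D0: wrote 4B at 0x01 = b2f7a0b7
  after D1: wrote 4B at 0x08 = cfa5feb0
  after D2: wrote 4B at 0x09 = b7a41481
  after D3: wrote 2B at 0x03 = b7a4
query mem[0x09]=0xb7, mem[0x03]=0xb7, mem[0x0c]=0x81, mem[0x1c]=0x2b

MEM[0x09,0x03,0x0c,0x1c] = b7 b7 81 2b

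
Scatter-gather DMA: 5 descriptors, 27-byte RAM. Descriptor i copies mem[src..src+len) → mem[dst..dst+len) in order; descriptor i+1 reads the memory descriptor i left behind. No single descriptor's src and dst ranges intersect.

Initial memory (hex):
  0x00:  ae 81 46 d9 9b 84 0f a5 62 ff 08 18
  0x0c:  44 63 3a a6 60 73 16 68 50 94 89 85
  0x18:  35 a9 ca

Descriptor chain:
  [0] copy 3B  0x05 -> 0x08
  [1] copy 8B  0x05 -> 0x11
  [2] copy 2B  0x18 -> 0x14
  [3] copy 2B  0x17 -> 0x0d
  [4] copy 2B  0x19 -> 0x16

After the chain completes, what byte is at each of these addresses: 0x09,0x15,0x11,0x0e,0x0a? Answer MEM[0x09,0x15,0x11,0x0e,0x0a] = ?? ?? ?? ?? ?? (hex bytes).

#0 dst[0x08+3] := {0x84,0x0f,0xa5}
#1 dst[0x11+8] := {0x84,0x0f,0xa5,0x84,0x0f,0xa5,0x18,0x44}
#2 dst[0x14+2] := {0x44,0xa9}
#3 dst[0x0d+2] := {0x18,0x44}
#4 dst[0x16+2] := {0xa9,0xca}
query mem[0x09]=0x0f, mem[0x15]=0xa9, mem[0x11]=0x84, mem[0x0e]=0x44, mem[0x0a]=0xa5

MEM[0x09,0x15,0x11,0x0e,0x0a] = 0f a9 84 44 a5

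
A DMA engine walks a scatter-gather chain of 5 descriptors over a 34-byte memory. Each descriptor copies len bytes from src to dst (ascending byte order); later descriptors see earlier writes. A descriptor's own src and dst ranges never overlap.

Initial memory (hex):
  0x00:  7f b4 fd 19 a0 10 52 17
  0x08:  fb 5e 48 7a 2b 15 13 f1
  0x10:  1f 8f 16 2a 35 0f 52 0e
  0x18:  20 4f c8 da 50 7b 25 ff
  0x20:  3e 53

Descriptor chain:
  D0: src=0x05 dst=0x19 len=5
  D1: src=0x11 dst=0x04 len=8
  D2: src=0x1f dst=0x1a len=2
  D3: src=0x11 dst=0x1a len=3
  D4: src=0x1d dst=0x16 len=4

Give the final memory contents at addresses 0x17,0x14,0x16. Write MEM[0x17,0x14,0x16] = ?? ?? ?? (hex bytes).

[0] 0x05->0x19 len=5 : 10 52 17 fb 5e
[1] 0x11->0x04 len=8 : 8f 16 2a 35 0f 52 0e 20
[2] 0x1f->0x1a len=2 : ff 3e
[3] 0x11->0x1a len=3 : 8f 16 2a
[4] 0x1d->0x16 len=4 : 5e 25 ff 3e
query mem[0x17]=0x25, mem[0x14]=0x35, mem[0x16]=0x5e

MEM[0x17,0x14,0x16] = 25 35 5e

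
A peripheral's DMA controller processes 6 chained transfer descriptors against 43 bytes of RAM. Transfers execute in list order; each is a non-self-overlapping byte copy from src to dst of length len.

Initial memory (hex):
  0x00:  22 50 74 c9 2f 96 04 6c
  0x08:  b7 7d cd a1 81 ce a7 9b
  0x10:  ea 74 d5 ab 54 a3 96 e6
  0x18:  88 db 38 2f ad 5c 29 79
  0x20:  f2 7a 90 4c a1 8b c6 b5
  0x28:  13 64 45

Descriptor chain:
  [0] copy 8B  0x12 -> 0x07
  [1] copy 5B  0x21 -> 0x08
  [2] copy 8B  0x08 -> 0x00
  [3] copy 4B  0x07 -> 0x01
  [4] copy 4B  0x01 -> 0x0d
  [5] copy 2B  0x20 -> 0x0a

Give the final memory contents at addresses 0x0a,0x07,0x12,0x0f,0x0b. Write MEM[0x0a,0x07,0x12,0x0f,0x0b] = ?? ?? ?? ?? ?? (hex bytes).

#0 dst[0x07+8] := {0xd5,0xab,0x54,0xa3,0x96,0xe6,0x88,0xdb}
#1 dst[0x08+5] := {0x7a,0x90,0x4c,0xa1,0x8b}
#2 dst[0x00+8] := {0x7a,0x90,0x4c,0xa1,0x8b,0x88,0xdb,0x9b}
#3 dst[0x01+4] := {0x9b,0x7a,0x90,0x4c}
#4 dst[0x0d+4] := {0x9b,0x7a,0x90,0x4c}
#5 dst[0x0a+2] := {0xf2,0x7a}
query mem[0x0a]=0xf2, mem[0x07]=0x9b, mem[0x12]=0xd5, mem[0x0f]=0x90, mem[0x0b]=0x7a

MEM[0x0a,0x07,0x12,0x0f,0x0b] = f2 9b d5 90 7a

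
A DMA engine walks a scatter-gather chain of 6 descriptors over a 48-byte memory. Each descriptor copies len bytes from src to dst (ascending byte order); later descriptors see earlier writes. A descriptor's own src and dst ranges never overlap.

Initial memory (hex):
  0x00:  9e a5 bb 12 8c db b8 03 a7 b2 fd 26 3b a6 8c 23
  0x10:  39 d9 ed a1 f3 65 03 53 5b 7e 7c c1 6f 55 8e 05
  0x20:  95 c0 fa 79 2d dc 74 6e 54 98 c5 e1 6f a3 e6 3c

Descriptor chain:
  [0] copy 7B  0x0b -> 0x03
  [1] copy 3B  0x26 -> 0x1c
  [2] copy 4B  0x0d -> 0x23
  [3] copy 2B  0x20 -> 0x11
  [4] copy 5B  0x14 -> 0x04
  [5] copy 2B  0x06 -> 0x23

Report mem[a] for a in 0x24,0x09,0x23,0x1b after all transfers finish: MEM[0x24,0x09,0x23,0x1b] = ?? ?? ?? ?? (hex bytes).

MEM[0x24,0x09,0x23,0x1b] = 53 d9 03 c1

D0: mem[0x03..0x09] <- [26 3b a6 8c 23 39 d9]
D1: mem[0x1c..0x1e] <- [74 6e 54]
D2: mem[0x23..0x26] <- [a6 8c 23 39]
D3: mem[0x11..0x12] <- [95 c0]
D4: mem[0x04..0x08] <- [f3 65 03 53 5b]
D5: mem[0x23..0x24] <- [03 53]
query mem[0x24]=0x53, mem[0x09]=0xd9, mem[0x23]=0x03, mem[0x1b]=0xc1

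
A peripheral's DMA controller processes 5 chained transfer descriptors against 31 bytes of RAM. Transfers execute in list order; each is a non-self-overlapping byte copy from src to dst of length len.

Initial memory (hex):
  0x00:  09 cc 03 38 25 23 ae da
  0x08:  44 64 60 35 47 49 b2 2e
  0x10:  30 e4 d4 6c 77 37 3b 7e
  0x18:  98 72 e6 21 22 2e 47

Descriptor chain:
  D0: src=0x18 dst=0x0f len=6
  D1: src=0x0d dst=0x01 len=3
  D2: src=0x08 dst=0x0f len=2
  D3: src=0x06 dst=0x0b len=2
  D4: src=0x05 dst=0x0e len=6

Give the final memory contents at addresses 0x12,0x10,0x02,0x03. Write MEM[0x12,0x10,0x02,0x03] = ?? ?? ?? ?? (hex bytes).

MEM[0x12,0x10,0x02,0x03] = 64 da b2 98

[0] 0x18->0x0f len=6 : 98 72 e6 21 22 2e
[1] 0x0d->0x01 len=3 : 49 b2 98
[2] 0x08->0x0f len=2 : 44 64
[3] 0x06->0x0b len=2 : ae da
[4] 0x05->0x0e len=6 : 23 ae da 44 64 60
query mem[0x12]=0x64, mem[0x10]=0xda, mem[0x02]=0xb2, mem[0x03]=0x98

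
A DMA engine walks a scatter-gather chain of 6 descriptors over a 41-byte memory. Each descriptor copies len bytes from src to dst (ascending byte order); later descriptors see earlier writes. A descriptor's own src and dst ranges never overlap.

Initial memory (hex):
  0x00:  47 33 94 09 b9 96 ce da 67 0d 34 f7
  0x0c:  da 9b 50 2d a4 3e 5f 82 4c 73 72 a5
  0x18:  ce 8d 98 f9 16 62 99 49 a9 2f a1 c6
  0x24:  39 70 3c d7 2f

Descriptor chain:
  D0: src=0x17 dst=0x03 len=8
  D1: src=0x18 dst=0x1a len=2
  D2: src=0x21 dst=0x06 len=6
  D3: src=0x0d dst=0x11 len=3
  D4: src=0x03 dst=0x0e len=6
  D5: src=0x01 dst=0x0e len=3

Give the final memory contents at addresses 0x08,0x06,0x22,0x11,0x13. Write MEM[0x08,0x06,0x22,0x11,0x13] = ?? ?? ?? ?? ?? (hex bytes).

  after D0: wrote 8B at 0x03 = a5ce8d98f9166299
  after D1: wrote 2B at 0x1a = ce8d
  after D2: wrote 6B at 0x06 = 2fa1c639703c
  after D3: wrote 3B at 0x11 = 9b502d
  after D4: wrote 6B at 0x0e = a5ce8d2fa1c6
  after D5: wrote 3B at 0x0e = 3394a5
query mem[0x08]=0xc6, mem[0x06]=0x2f, mem[0x22]=0xa1, mem[0x11]=0x2f, mem[0x13]=0xc6

MEM[0x08,0x06,0x22,0x11,0x13] = c6 2f a1 2f c6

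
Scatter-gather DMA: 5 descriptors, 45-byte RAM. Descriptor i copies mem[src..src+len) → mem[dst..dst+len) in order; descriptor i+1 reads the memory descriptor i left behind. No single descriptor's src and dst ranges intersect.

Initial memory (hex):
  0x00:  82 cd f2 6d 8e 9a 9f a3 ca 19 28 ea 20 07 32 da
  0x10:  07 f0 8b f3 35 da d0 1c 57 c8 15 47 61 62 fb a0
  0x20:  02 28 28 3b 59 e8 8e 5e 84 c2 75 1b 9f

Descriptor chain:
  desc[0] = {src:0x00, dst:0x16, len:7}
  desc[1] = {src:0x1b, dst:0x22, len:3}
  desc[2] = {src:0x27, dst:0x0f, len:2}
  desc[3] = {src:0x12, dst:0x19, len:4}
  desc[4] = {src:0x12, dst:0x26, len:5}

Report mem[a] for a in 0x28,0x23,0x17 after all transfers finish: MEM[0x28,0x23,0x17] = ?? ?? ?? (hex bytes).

MEM[0x28,0x23,0x17] = 35 9f cd

[0] 0x00->0x16 len=7 : 82 cd f2 6d 8e 9a 9f
[1] 0x1b->0x22 len=3 : 9a 9f 62
[2] 0x27->0x0f len=2 : 5e 84
[3] 0x12->0x19 len=4 : 8b f3 35 da
[4] 0x12->0x26 len=5 : 8b f3 35 da 82
query mem[0x28]=0x35, mem[0x23]=0x9f, mem[0x17]=0xcd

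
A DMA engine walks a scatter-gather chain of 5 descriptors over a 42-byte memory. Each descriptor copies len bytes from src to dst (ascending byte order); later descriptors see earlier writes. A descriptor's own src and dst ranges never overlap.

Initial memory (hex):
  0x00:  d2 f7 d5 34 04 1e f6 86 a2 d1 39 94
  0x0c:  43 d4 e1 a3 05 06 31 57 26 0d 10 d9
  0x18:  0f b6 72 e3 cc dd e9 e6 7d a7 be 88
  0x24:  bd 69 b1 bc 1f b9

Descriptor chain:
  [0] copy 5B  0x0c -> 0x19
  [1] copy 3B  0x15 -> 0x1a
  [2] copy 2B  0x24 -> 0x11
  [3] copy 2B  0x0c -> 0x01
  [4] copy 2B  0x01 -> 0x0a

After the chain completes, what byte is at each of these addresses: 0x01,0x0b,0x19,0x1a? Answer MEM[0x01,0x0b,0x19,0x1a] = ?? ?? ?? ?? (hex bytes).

#0 dst[0x19+5] := {0x43,0xd4,0xe1,0xa3,0x05}
#1 dst[0x1a+3] := {0x0d,0x10,0xd9}
#2 dst[0x11+2] := {0xbd,0x69}
#3 dst[0x01+2] := {0x43,0xd4}
#4 dst[0x0a+2] := {0x43,0xd4}
query mem[0x01]=0x43, mem[0x0b]=0xd4, mem[0x19]=0x43, mem[0x1a]=0x0d

MEM[0x01,0x0b,0x19,0x1a] = 43 d4 43 0d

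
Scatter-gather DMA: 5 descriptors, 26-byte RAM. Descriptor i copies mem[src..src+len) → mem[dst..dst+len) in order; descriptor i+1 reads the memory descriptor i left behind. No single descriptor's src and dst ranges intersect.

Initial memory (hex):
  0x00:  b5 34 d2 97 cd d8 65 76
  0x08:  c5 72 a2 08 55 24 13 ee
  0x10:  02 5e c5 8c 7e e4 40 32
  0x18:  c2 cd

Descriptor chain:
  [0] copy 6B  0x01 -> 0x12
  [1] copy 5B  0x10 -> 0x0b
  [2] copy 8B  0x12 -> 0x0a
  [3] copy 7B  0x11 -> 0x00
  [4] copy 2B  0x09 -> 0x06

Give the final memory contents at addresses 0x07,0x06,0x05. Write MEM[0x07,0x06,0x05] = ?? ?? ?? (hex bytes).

D0: mem[0x12..0x17] <- [34 d2 97 cd d8 65]
D1: mem[0x0b..0x0f] <- [02 5e 34 d2 97]
D2: mem[0x0a..0x11] <- [34 d2 97 cd d8 65 c2 cd]
D3: mem[0x00..0x06] <- [cd 34 d2 97 cd d8 65]
D4: mem[0x06..0x07] <- [72 34]
query mem[0x07]=0x34, mem[0x06]=0x72, mem[0x05]=0xd8

MEM[0x07,0x06,0x05] = 34 72 d8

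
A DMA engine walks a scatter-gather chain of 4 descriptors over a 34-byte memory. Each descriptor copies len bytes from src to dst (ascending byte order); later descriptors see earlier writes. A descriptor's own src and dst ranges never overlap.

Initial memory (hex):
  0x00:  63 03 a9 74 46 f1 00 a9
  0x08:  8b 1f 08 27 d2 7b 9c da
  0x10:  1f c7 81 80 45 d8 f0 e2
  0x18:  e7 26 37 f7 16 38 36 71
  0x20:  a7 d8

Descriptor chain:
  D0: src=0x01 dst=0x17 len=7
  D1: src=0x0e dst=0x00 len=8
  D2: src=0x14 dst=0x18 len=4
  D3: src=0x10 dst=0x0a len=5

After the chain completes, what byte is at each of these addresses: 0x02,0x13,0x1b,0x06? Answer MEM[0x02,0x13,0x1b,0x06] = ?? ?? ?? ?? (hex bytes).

[0] 0x01->0x17 len=7 : 03 a9 74 46 f1 00 a9
[1] 0x0e->0x00 len=8 : 9c da 1f c7 81 80 45 d8
[2] 0x14->0x18 len=4 : 45 d8 f0 03
[3] 0x10->0x0a len=5 : 1f c7 81 80 45
query mem[0x02]=0x1f, mem[0x13]=0x80, mem[0x1b]=0x03, mem[0x06]=0x45

MEM[0x02,0x13,0x1b,0x06] = 1f 80 03 45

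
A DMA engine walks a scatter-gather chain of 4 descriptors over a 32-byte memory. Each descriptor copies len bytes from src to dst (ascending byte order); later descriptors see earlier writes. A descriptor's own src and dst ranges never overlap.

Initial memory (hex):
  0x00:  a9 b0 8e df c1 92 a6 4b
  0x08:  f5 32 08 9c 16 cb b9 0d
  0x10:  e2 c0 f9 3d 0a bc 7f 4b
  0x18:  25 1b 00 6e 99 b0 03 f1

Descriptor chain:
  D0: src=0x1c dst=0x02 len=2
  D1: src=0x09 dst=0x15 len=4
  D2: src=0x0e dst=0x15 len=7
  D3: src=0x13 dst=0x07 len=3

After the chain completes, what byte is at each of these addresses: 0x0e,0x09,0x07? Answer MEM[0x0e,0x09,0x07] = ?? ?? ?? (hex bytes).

MEM[0x0e,0x09,0x07] = b9 b9 3d

[0] 0x1c->0x02 len=2 : 99 b0
[1] 0x09->0x15 len=4 : 32 08 9c 16
[2] 0x0e->0x15 len=7 : b9 0d e2 c0 f9 3d 0a
[3] 0x13->0x07 len=3 : 3d 0a b9
query mem[0x0e]=0xb9, mem[0x09]=0xb9, mem[0x07]=0x3d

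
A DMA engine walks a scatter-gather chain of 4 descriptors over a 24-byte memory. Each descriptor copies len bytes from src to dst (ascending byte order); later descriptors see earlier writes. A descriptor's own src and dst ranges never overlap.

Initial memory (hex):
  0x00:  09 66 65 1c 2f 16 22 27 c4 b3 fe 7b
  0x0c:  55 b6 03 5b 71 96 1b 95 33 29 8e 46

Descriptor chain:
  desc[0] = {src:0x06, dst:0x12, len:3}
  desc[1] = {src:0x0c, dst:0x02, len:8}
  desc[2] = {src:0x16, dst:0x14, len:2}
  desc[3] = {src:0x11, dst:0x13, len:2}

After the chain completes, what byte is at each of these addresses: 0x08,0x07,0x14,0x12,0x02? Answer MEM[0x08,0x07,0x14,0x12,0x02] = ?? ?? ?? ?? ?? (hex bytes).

#0 dst[0x12+3] := {0x22,0x27,0xc4}
#1 dst[0x02+8] := {0x55,0xb6,0x03,0x5b,0x71,0x96,0x22,0x27}
#2 dst[0x14+2] := {0x8e,0x46}
#3 dst[0x13+2] := {0x96,0x22}
query mem[0x08]=0x22, mem[0x07]=0x96, mem[0x14]=0x22, mem[0x12]=0x22, mem[0x02]=0x55

MEM[0x08,0x07,0x14,0x12,0x02] = 22 96 22 22 55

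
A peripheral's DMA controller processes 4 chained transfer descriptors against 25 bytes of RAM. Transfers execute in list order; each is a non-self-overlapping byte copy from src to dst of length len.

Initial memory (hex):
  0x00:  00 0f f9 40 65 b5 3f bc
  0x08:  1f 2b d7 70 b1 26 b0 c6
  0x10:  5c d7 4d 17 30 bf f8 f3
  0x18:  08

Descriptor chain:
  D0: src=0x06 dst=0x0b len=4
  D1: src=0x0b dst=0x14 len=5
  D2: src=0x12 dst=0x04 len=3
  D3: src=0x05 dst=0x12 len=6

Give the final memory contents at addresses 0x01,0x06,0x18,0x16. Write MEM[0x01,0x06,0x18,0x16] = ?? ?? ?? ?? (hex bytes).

MEM[0x01,0x06,0x18,0x16] = 0f 3f c6 2b

  after D0: wrote 4B at 0x0b = 3fbc1f2b
  after D1: wrote 5B at 0x14 = 3fbc1f2bc6
  after D2: wrote 3B at 0x04 = 4d173f
  after D3: wrote 6B at 0x12 = 173fbc1f2bd7
query mem[0x01]=0x0f, mem[0x06]=0x3f, mem[0x18]=0xc6, mem[0x16]=0x2b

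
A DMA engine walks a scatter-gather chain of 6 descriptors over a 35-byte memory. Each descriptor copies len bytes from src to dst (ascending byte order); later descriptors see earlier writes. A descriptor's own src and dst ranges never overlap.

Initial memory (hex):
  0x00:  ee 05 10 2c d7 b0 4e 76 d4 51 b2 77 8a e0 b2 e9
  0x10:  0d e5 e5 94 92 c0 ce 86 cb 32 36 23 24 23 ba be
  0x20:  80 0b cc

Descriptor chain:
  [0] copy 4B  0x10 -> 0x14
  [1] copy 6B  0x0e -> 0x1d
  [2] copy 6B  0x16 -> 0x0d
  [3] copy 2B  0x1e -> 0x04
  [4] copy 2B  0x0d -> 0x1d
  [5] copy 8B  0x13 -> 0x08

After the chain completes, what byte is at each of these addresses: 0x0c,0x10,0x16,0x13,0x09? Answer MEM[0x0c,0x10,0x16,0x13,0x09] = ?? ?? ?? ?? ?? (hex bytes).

MEM[0x0c,0x10,0x16,0x13,0x09] = 94 32 e5 94 0d

#0 dst[0x14+4] := {0x0d,0xe5,0xe5,0x94}
#1 dst[0x1d+6] := {0xb2,0xe9,0x0d,0xe5,0xe5,0x94}
#2 dst[0x0d+6] := {0xe5,0x94,0xcb,0x32,0x36,0x23}
#3 dst[0x04+2] := {0xe9,0x0d}
#4 dst[0x1d+2] := {0xe5,0x94}
#5 dst[0x08+8] := {0x94,0x0d,0xe5,0xe5,0x94,0xcb,0x32,0x36}
query mem[0x0c]=0x94, mem[0x10]=0x32, mem[0x16]=0xe5, mem[0x13]=0x94, mem[0x09]=0x0d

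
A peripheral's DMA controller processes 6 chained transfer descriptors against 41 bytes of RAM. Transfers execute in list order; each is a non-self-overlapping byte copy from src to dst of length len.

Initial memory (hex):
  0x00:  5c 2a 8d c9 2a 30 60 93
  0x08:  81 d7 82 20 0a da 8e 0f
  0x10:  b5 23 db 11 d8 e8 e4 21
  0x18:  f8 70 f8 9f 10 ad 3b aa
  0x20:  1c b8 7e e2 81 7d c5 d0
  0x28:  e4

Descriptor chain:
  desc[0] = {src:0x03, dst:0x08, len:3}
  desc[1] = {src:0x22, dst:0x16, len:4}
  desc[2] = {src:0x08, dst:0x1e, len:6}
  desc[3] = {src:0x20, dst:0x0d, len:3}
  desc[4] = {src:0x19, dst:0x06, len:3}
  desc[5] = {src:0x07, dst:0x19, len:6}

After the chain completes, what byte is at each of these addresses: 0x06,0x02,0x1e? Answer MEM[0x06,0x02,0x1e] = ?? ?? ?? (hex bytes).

#0 dst[0x08+3] := {0xc9,0x2a,0x30}
#1 dst[0x16+4] := {0x7e,0xe2,0x81,0x7d}
#2 dst[0x1e+6] := {0xc9,0x2a,0x30,0x20,0x0a,0xda}
#3 dst[0x0d+3] := {0x30,0x20,0x0a}
#4 dst[0x06+3] := {0x7d,0xf8,0x9f}
#5 dst[0x19+6] := {0xf8,0x9f,0x2a,0x30,0x20,0x0a}
query mem[0x06]=0x7d, mem[0x02]=0x8d, mem[0x1e]=0x0a

MEM[0x06,0x02,0x1e] = 7d 8d 0a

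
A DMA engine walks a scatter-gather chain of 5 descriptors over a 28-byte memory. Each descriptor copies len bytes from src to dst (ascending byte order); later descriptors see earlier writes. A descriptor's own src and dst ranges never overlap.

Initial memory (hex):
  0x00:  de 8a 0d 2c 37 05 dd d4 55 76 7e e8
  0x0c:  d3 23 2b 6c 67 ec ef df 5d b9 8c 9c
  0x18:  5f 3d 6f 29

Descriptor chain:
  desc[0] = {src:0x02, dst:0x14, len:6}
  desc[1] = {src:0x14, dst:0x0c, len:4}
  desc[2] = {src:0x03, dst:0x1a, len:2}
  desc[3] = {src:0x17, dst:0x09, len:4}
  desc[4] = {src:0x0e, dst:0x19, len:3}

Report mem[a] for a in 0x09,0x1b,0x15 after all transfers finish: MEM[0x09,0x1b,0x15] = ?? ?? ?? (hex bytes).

  after D0: wrote 6B at 0x14 = 0d2c3705ddd4
  after D1: wrote 4B at 0x0c = 0d2c3705
  after D2: wrote 2B at 0x1a = 2c37
  after D3: wrote 4B at 0x09 = 05ddd42c
  after D4: wrote 3B at 0x19 = 370567
query mem[0x09]=0x05, mem[0x1b]=0x67, mem[0x15]=0x2c

MEM[0x09,0x1b,0x15] = 05 67 2c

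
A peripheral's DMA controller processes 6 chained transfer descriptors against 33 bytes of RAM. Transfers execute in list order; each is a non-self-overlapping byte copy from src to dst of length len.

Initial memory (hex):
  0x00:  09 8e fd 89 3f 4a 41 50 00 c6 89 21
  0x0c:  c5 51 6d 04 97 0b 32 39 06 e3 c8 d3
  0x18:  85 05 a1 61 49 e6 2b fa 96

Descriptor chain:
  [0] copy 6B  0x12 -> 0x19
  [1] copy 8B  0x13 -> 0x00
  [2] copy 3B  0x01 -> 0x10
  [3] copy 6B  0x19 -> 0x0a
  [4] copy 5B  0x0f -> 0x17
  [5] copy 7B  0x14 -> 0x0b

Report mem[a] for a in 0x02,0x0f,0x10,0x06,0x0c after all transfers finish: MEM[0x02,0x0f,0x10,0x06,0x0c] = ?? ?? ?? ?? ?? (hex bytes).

MEM[0x02,0x0f,0x10,0x06,0x0c] = e3 06 e3 32 e3

[0] 0x12->0x19 len=6 : 32 39 06 e3 c8 d3
[1] 0x13->0x00 len=8 : 39 06 e3 c8 d3 85 32 39
[2] 0x01->0x10 len=3 : 06 e3 c8
[3] 0x19->0x0a len=6 : 32 39 06 e3 c8 d3
[4] 0x0f->0x17 len=5 : d3 06 e3 c8 39
[5] 0x14->0x0b len=7 : 06 e3 c8 d3 06 e3 c8
query mem[0x02]=0xe3, mem[0x0f]=0x06, mem[0x10]=0xe3, mem[0x06]=0x32, mem[0x0c]=0xe3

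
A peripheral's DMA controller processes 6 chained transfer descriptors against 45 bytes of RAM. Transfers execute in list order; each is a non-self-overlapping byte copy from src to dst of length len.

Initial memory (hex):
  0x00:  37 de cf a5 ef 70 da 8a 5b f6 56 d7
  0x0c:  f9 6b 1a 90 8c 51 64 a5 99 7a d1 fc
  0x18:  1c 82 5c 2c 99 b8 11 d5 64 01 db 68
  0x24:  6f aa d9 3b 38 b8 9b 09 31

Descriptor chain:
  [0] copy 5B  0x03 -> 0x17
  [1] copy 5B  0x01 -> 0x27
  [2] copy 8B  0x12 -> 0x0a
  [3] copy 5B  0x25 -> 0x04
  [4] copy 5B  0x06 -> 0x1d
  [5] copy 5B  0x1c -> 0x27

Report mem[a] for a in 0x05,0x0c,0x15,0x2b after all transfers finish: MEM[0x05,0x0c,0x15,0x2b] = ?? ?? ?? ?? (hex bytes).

  after D0: wrote 5B at 0x17 = a5ef70da8a
  after D1: wrote 5B at 0x27 = decfa5ef70
  after D2: wrote 8B at 0x0a = 64a5997ad1a5ef70
  after D3: wrote 5B at 0x04 = aad9decfa5
  after D4: wrote 5B at 0x1d = decfa5f664
  after D5: wrote 5B at 0x27 = 99decfa5f6
query mem[0x05]=0xd9, mem[0x0c]=0x99, mem[0x15]=0x7a, mem[0x2b]=0xf6

MEM[0x05,0x0c,0x15,0x2b] = d9 99 7a f6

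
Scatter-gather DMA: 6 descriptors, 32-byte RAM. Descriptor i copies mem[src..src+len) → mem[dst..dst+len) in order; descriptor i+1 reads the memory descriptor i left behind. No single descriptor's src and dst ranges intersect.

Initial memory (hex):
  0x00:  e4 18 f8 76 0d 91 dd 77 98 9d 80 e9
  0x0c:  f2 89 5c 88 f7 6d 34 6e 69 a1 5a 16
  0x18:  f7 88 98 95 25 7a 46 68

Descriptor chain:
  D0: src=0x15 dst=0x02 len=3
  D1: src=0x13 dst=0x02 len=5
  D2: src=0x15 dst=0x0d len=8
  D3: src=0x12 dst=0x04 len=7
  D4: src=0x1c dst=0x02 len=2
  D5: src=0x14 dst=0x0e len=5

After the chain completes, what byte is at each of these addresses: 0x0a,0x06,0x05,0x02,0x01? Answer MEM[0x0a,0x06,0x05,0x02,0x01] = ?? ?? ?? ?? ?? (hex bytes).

#0 dst[0x02+3] := {0xa1,0x5a,0x16}
#1 dst[0x02+5] := {0x6e,0x69,0xa1,0x5a,0x16}
#2 dst[0x0d+8] := {0xa1,0x5a,0x16,0xf7,0x88,0x98,0x95,0x25}
#3 dst[0x04+7] := {0x98,0x95,0x25,0xa1,0x5a,0x16,0xf7}
#4 dst[0x02+2] := {0x25,0x7a}
#5 dst[0x0e+5] := {0x25,0xa1,0x5a,0x16,0xf7}
query mem[0x0a]=0xf7, mem[0x06]=0x25, mem[0x05]=0x95, mem[0x02]=0x25, mem[0x01]=0x18

MEM[0x0a,0x06,0x05,0x02,0x01] = f7 25 95 25 18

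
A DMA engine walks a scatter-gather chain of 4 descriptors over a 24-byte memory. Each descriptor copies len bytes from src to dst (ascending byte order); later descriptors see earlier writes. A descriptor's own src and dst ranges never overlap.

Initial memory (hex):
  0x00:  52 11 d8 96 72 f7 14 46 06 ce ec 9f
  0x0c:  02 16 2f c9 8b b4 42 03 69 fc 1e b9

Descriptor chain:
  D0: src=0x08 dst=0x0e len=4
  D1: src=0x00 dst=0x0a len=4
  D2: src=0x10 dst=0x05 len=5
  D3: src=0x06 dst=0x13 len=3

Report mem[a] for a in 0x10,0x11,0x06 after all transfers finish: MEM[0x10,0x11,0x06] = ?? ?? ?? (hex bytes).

MEM[0x10,0x11,0x06] = ec 9f 9f

#0 dst[0x0e+4] := {0x06,0xce,0xec,0x9f}
#1 dst[0x0a+4] := {0x52,0x11,0xd8,0x96}
#2 dst[0x05+5] := {0xec,0x9f,0x42,0x03,0x69}
#3 dst[0x13+3] := {0x9f,0x42,0x03}
query mem[0x10]=0xec, mem[0x11]=0x9f, mem[0x06]=0x9f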